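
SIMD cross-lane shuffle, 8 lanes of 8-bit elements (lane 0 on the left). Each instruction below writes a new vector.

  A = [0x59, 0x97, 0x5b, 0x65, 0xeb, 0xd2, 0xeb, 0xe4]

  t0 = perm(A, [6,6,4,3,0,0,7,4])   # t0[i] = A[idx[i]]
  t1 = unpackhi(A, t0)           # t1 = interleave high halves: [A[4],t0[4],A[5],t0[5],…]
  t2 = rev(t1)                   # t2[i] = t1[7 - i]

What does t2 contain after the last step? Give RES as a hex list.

RES = [0xeb, 0xe4, 0xe4, 0xeb, 0x59, 0xd2, 0x59, 0xeb]

→ t0 |eb|eb|eb|65|59|59|e4|eb|
→ t1 |eb|59|d2|59|eb|e4|e4|eb|
→ t2 |eb|e4|e4|eb|59|d2|59|eb|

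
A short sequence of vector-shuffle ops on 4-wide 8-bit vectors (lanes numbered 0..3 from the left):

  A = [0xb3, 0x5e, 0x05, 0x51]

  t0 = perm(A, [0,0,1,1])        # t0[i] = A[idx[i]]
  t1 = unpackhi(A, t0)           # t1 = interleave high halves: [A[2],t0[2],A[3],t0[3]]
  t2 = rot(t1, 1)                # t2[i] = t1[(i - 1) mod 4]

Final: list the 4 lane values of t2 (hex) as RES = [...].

→ t0 |b3|b3|5e|5e|
→ t1 |05|5e|51|5e|
→ t2 |5e|05|5e|51|

RES = [ 0x5e  0x05  0x5e  0x51 ]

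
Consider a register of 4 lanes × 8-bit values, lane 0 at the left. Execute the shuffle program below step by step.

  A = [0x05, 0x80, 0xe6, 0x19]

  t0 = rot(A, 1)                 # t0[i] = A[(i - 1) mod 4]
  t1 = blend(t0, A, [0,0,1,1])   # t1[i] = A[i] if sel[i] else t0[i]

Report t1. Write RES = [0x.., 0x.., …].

t0 = [0x19, 0x05, 0x80, 0xe6]
t1 = [0x19, 0x05, 0xe6, 0x19]

RES = [ 0x19  0x05  0xe6  0x19 ]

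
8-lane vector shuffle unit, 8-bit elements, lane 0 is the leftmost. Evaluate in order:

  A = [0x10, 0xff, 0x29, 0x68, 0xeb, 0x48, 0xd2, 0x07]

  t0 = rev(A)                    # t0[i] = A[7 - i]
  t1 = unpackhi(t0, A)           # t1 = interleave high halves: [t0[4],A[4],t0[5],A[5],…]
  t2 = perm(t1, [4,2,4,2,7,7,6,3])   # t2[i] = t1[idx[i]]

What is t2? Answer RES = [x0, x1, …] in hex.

RES = [ 0xff  0x29  0xff  0x29  0x07  0x07  0x10  0x48 ]

t0 = [0x07, 0xd2, 0x48, 0xeb, 0x68, 0x29, 0xff, 0x10]
t1 = [0x68, 0xeb, 0x29, 0x48, 0xff, 0xd2, 0x10, 0x07]
t2 = [0xff, 0x29, 0xff, 0x29, 0x07, 0x07, 0x10, 0x48]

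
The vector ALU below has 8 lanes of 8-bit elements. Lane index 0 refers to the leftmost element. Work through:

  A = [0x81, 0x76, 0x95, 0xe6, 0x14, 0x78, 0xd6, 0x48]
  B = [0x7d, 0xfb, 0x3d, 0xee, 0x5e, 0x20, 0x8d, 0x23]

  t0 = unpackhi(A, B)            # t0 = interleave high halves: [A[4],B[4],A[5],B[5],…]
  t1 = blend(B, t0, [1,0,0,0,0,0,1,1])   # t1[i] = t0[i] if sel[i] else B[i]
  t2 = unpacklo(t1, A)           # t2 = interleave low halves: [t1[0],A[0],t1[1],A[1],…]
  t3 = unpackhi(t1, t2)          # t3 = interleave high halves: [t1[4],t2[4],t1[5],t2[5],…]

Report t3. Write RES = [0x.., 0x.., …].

→ t0 |14|5e|78|20|d6|8d|48|23|
→ t1 |14|fb|3d|ee|5e|20|48|23|
→ t2 |14|81|fb|76|3d|95|ee|e6|
→ t3 |5e|3d|20|95|48|ee|23|e6|

RES = [0x5e, 0x3d, 0x20, 0x95, 0x48, 0xee, 0x23, 0xe6]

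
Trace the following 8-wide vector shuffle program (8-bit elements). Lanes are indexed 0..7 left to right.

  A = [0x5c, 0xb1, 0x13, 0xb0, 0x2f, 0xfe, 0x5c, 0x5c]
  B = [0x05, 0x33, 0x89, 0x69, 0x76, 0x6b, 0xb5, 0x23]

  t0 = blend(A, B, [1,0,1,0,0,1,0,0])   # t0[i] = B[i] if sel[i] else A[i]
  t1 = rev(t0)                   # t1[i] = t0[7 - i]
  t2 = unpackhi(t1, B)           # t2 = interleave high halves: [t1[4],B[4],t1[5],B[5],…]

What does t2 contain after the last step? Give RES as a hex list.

t0 = [0x05, 0xb1, 0x89, 0xb0, 0x2f, 0x6b, 0x5c, 0x5c]
t1 = [0x5c, 0x5c, 0x6b, 0x2f, 0xb0, 0x89, 0xb1, 0x05]
t2 = [0xb0, 0x76, 0x89, 0x6b, 0xb1, 0xb5, 0x05, 0x23]

RES = [0xb0, 0x76, 0x89, 0x6b, 0xb1, 0xb5, 0x05, 0x23]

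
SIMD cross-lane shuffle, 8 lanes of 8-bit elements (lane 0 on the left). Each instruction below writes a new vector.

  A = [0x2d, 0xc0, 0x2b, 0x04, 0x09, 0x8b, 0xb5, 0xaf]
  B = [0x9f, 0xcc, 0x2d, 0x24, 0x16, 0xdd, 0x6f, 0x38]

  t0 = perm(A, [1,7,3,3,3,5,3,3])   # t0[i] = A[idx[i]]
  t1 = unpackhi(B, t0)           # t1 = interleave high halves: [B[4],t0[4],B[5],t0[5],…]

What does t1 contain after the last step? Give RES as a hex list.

t0 = [0xc0, 0xaf, 0x04, 0x04, 0x04, 0x8b, 0x04, 0x04]
t1 = [0x16, 0x04, 0xdd, 0x8b, 0x6f, 0x04, 0x38, 0x04]

RES = [0x16, 0x04, 0xdd, 0x8b, 0x6f, 0x04, 0x38, 0x04]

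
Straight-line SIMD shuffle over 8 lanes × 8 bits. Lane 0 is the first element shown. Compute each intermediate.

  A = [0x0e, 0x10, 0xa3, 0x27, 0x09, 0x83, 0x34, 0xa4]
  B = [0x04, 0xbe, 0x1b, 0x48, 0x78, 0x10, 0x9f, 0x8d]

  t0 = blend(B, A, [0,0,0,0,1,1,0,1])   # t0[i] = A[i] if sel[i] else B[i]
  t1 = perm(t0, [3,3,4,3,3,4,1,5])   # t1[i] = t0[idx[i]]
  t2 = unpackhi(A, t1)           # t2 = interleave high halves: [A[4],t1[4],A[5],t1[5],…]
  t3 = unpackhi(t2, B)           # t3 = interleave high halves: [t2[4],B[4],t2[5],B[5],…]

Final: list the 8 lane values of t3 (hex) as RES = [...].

RES = [0x34, 0x78, 0xbe, 0x10, 0xa4, 0x9f, 0x83, 0x8d]

t0 = [0x04, 0xbe, 0x1b, 0x48, 0x09, 0x83, 0x9f, 0xa4]
t1 = [0x48, 0x48, 0x09, 0x48, 0x48, 0x09, 0xbe, 0x83]
t2 = [0x09, 0x48, 0x83, 0x09, 0x34, 0xbe, 0xa4, 0x83]
t3 = [0x34, 0x78, 0xbe, 0x10, 0xa4, 0x9f, 0x83, 0x8d]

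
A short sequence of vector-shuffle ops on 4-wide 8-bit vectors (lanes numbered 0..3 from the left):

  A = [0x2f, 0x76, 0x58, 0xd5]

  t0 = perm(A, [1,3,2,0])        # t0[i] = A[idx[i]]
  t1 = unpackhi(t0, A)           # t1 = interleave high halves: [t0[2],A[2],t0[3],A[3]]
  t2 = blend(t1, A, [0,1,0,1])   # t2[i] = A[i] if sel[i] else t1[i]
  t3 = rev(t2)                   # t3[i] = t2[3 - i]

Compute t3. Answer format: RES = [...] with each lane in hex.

RES = [ 0xd5  0x2f  0x76  0x58 ]

  t0: 76 d5 58 2f
  t1: 58 58 2f d5
  t2: 58 76 2f d5
  t3: d5 2f 76 58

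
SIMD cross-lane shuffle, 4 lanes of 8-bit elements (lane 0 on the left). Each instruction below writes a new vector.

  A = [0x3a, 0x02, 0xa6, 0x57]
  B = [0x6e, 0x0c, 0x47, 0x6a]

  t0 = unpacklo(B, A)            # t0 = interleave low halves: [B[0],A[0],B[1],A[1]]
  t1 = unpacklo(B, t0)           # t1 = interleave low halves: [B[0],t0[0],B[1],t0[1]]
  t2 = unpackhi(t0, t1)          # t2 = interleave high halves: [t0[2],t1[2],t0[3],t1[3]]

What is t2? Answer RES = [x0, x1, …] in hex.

RES = [ 0x0c  0x0c  0x02  0x3a ]

  t0: 6e 3a 0c 02
  t1: 6e 6e 0c 3a
  t2: 0c 0c 02 3a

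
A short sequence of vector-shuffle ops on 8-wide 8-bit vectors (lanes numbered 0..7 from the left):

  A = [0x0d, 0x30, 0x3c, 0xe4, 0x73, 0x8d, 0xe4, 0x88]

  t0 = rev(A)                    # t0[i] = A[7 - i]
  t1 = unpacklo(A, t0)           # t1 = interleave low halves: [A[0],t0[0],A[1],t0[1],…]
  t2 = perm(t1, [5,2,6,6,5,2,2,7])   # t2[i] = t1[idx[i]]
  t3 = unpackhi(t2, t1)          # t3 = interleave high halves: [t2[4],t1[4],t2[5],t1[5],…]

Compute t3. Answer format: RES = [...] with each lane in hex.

→ t0 |88|e4|8d|73|e4|3c|30|0d|
→ t1 |0d|88|30|e4|3c|8d|e4|73|
→ t2 |8d|30|e4|e4|8d|30|30|73|
→ t3 |8d|3c|30|8d|30|e4|73|73|

RES = [0x8d, 0x3c, 0x30, 0x8d, 0x30, 0xe4, 0x73, 0x73]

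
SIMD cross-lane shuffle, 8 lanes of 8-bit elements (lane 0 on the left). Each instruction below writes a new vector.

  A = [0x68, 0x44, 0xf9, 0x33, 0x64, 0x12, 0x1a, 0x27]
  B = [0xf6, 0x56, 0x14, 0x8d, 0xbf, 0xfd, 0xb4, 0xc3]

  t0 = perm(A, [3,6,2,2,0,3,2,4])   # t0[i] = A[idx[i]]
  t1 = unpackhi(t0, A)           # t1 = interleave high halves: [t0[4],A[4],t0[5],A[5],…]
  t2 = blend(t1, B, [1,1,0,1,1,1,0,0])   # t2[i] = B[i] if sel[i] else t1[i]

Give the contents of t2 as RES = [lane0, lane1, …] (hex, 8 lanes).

→ t0 |33|1a|f9|f9|68|33|f9|64|
→ t1 |68|64|33|12|f9|1a|64|27|
→ t2 |f6|56|33|8d|bf|fd|64|27|

RES = [ 0xf6  0x56  0x33  0x8d  0xbf  0xfd  0x64  0x27 ]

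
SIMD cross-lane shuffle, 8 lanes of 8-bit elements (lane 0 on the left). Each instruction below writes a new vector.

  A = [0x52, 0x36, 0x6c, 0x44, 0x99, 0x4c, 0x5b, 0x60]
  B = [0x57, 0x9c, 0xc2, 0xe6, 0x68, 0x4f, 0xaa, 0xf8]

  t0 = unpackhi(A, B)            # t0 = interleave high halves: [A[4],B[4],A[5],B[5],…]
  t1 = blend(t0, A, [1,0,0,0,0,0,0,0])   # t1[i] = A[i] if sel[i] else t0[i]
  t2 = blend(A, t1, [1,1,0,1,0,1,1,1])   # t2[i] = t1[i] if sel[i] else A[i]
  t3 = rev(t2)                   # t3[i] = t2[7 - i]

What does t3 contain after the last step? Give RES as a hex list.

t0 = [0x99, 0x68, 0x4c, 0x4f, 0x5b, 0xaa, 0x60, 0xf8]
t1 = [0x52, 0x68, 0x4c, 0x4f, 0x5b, 0xaa, 0x60, 0xf8]
t2 = [0x52, 0x68, 0x6c, 0x4f, 0x99, 0xaa, 0x60, 0xf8]
t3 = [0xf8, 0x60, 0xaa, 0x99, 0x4f, 0x6c, 0x68, 0x52]

RES = [ 0xf8  0x60  0xaa  0x99  0x4f  0x6c  0x68  0x52 ]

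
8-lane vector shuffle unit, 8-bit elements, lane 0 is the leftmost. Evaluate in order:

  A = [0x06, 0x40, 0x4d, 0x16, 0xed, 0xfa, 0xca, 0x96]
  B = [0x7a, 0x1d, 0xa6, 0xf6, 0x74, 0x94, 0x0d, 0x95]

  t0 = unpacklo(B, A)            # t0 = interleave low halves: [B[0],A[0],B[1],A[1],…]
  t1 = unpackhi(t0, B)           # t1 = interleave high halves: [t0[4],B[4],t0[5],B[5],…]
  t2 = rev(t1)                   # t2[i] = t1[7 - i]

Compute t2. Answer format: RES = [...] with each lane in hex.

t0 = [0x7a, 0x06, 0x1d, 0x40, 0xa6, 0x4d, 0xf6, 0x16]
t1 = [0xa6, 0x74, 0x4d, 0x94, 0xf6, 0x0d, 0x16, 0x95]
t2 = [0x95, 0x16, 0x0d, 0xf6, 0x94, 0x4d, 0x74, 0xa6]

RES = [0x95, 0x16, 0x0d, 0xf6, 0x94, 0x4d, 0x74, 0xa6]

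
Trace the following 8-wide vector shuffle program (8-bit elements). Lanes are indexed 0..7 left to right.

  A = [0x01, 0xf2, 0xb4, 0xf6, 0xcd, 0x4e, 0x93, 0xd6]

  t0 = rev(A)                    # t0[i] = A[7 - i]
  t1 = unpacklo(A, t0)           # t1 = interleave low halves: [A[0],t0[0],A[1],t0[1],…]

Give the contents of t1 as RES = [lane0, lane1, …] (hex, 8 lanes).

RES = [ 0x01  0xd6  0xf2  0x93  0xb4  0x4e  0xf6  0xcd ]

→ t0 |d6|93|4e|cd|f6|b4|f2|01|
→ t1 |01|d6|f2|93|b4|4e|f6|cd|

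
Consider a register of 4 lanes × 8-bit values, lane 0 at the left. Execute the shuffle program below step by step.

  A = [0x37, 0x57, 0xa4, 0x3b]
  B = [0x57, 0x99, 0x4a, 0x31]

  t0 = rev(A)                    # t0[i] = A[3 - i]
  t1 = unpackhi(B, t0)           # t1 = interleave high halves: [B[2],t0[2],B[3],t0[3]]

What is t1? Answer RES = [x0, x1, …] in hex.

RES = [ 0x4a  0x57  0x31  0x37 ]

  t0: 3b a4 57 37
  t1: 4a 57 31 37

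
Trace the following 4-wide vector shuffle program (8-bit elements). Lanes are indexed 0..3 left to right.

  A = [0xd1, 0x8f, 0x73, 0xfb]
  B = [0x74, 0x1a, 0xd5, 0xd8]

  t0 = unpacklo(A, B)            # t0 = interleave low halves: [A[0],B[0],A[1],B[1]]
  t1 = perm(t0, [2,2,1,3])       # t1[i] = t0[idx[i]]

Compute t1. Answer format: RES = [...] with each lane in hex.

RES = [ 0x8f  0x8f  0x74  0x1a ]

→ t0 |d1|74|8f|1a|
→ t1 |8f|8f|74|1a|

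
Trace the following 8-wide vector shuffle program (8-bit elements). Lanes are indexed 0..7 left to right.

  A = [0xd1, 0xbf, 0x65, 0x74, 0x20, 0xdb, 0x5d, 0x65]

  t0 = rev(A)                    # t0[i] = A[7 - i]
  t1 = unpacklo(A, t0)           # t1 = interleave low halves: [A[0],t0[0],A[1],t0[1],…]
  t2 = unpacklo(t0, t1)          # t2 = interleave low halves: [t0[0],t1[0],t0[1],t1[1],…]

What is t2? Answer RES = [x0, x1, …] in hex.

RES = [ 0x65  0xd1  0x5d  0x65  0xdb  0xbf  0x20  0x5d ]

t0 = [0x65, 0x5d, 0xdb, 0x20, 0x74, 0x65, 0xbf, 0xd1]
t1 = [0xd1, 0x65, 0xbf, 0x5d, 0x65, 0xdb, 0x74, 0x20]
t2 = [0x65, 0xd1, 0x5d, 0x65, 0xdb, 0xbf, 0x20, 0x5d]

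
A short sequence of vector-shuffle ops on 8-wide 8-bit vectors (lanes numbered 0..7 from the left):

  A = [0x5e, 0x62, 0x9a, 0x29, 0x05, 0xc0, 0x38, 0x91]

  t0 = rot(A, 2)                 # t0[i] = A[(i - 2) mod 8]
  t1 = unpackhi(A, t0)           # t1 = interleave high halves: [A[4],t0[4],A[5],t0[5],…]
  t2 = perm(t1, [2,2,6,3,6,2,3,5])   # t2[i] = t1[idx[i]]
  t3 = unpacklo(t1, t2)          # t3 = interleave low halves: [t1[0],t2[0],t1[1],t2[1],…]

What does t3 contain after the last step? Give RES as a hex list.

  t0: 38 91 5e 62 9a 29 05 c0
  t1: 05 9a c0 29 38 05 91 c0
  t2: c0 c0 91 29 91 c0 29 05
  t3: 05 c0 9a c0 c0 91 29 29

RES = [ 0x05  0xc0  0x9a  0xc0  0xc0  0x91  0x29  0x29 ]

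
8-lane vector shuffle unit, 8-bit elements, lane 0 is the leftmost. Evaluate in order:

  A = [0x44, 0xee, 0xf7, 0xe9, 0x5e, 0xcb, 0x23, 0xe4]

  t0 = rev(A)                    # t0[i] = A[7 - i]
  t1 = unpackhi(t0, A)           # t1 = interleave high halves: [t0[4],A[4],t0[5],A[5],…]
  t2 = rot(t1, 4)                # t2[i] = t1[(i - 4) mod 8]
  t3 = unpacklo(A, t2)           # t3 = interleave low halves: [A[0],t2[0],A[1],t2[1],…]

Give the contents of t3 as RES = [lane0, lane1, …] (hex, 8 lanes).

RES = [ 0x44  0xee  0xee  0x23  0xf7  0x44  0xe9  0xe4 ]

t0 = [0xe4, 0x23, 0xcb, 0x5e, 0xe9, 0xf7, 0xee, 0x44]
t1 = [0xe9, 0x5e, 0xf7, 0xcb, 0xee, 0x23, 0x44, 0xe4]
t2 = [0xee, 0x23, 0x44, 0xe4, 0xe9, 0x5e, 0xf7, 0xcb]
t3 = [0x44, 0xee, 0xee, 0x23, 0xf7, 0x44, 0xe9, 0xe4]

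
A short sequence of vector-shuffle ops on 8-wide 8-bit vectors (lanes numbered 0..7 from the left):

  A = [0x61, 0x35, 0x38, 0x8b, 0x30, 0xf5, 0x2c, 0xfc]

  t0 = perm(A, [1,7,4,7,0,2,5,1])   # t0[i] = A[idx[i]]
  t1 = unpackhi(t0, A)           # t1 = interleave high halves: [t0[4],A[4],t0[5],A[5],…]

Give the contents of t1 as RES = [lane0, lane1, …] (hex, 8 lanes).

  t0: 35 fc 30 fc 61 38 f5 35
  t1: 61 30 38 f5 f5 2c 35 fc

RES = [0x61, 0x30, 0x38, 0xf5, 0xf5, 0x2c, 0x35, 0xfc]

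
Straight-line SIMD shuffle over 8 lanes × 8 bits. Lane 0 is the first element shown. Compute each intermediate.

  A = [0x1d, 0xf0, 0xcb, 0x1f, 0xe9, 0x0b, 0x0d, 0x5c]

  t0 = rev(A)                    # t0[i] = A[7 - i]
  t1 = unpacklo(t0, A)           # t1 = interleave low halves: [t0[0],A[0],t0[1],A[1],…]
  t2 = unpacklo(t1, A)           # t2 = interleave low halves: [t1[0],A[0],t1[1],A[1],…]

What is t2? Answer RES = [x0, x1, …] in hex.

RES = [0x5c, 0x1d, 0x1d, 0xf0, 0x0d, 0xcb, 0xf0, 0x1f]

→ t0 |5c|0d|0b|e9|1f|cb|f0|1d|
→ t1 |5c|1d|0d|f0|0b|cb|e9|1f|
→ t2 |5c|1d|1d|f0|0d|cb|f0|1f|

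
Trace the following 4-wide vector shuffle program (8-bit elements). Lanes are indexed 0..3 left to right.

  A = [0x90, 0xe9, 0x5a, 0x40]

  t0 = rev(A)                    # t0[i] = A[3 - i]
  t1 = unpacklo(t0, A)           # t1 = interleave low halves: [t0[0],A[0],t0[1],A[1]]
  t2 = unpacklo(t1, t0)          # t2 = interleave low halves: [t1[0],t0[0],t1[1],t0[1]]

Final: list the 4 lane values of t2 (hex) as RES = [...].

t0 = [0x40, 0x5a, 0xe9, 0x90]
t1 = [0x40, 0x90, 0x5a, 0xe9]
t2 = [0x40, 0x40, 0x90, 0x5a]

RES = [ 0x40  0x40  0x90  0x5a ]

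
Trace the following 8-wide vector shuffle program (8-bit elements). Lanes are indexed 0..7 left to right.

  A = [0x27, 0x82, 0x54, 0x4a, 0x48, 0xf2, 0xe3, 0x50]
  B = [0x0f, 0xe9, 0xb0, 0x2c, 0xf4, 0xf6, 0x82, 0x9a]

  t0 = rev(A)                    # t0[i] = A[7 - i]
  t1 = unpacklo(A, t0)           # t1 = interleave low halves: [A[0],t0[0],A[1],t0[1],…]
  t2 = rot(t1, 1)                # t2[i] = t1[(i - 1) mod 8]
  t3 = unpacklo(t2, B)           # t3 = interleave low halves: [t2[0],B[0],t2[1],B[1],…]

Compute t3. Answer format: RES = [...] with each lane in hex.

RES = [ 0x48  0x0f  0x27  0xe9  0x50  0xb0  0x82  0x2c ]

→ t0 |50|e3|f2|48|4a|54|82|27|
→ t1 |27|50|82|e3|54|f2|4a|48|
→ t2 |48|27|50|82|e3|54|f2|4a|
→ t3 |48|0f|27|e9|50|b0|82|2c|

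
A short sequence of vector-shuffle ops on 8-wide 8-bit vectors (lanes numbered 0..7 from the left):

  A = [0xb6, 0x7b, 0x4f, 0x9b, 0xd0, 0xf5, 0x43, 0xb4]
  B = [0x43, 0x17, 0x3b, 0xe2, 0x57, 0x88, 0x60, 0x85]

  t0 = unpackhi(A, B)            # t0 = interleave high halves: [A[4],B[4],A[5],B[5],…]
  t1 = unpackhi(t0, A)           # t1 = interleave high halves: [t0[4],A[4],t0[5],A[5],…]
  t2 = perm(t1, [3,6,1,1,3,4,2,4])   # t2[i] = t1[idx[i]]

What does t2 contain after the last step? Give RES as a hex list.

RES = [0xf5, 0x85, 0xd0, 0xd0, 0xf5, 0xb4, 0x60, 0xb4]

  t0: d0 57 f5 88 43 60 b4 85
  t1: 43 d0 60 f5 b4 43 85 b4
  t2: f5 85 d0 d0 f5 b4 60 b4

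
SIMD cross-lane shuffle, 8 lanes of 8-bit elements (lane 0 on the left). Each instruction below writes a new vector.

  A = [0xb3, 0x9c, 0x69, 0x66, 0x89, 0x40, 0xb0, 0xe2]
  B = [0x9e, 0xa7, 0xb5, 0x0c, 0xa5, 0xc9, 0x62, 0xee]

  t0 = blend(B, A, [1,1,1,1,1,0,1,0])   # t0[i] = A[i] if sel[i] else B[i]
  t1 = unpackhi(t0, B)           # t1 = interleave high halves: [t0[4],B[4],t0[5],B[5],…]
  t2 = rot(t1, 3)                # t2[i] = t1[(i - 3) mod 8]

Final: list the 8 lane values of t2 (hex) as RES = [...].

RES = [ 0x62  0xee  0xee  0x89  0xa5  0xc9  0xc9  0xb0 ]

t0 = [0xb3, 0x9c, 0x69, 0x66, 0x89, 0xc9, 0xb0, 0xee]
t1 = [0x89, 0xa5, 0xc9, 0xc9, 0xb0, 0x62, 0xee, 0xee]
t2 = [0x62, 0xee, 0xee, 0x89, 0xa5, 0xc9, 0xc9, 0xb0]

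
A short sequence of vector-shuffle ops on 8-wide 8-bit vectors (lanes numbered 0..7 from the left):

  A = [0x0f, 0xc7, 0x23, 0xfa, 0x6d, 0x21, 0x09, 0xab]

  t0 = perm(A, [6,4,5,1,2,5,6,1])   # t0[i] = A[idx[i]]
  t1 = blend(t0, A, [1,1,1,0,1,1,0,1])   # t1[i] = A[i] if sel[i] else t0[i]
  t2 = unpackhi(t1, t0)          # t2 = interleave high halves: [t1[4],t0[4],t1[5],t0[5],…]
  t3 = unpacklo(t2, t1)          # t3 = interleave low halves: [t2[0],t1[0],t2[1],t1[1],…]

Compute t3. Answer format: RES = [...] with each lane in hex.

RES = [0x6d, 0x0f, 0x23, 0xc7, 0x21, 0x23, 0x21, 0xc7]

  t0: 09 6d 21 c7 23 21 09 c7
  t1: 0f c7 23 c7 6d 21 09 ab
  t2: 6d 23 21 21 09 09 ab c7
  t3: 6d 0f 23 c7 21 23 21 c7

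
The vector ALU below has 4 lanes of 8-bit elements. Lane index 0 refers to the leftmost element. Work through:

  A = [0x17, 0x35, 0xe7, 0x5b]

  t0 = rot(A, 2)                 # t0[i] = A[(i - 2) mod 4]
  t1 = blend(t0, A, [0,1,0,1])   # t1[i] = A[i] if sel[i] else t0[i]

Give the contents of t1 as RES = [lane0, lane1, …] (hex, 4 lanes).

RES = [0xe7, 0x35, 0x17, 0x5b]

  t0: e7 5b 17 35
  t1: e7 35 17 5b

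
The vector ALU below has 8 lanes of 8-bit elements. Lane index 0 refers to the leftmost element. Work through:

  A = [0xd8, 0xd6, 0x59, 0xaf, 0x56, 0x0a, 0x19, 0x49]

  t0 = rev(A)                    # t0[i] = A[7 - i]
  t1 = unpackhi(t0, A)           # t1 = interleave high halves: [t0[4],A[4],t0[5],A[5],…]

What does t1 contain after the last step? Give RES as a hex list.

RES = [0xaf, 0x56, 0x59, 0x0a, 0xd6, 0x19, 0xd8, 0x49]

→ t0 |49|19|0a|56|af|59|d6|d8|
→ t1 |af|56|59|0a|d6|19|d8|49|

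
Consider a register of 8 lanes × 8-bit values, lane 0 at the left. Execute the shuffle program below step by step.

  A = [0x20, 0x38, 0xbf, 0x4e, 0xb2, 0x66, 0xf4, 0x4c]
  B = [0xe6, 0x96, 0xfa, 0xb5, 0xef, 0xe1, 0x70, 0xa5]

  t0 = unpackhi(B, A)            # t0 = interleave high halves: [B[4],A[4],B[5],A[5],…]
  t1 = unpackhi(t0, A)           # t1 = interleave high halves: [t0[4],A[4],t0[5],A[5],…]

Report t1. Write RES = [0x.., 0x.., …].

  t0: ef b2 e1 66 70 f4 a5 4c
  t1: 70 b2 f4 66 a5 f4 4c 4c

RES = [ 0x70  0xb2  0xf4  0x66  0xa5  0xf4  0x4c  0x4c ]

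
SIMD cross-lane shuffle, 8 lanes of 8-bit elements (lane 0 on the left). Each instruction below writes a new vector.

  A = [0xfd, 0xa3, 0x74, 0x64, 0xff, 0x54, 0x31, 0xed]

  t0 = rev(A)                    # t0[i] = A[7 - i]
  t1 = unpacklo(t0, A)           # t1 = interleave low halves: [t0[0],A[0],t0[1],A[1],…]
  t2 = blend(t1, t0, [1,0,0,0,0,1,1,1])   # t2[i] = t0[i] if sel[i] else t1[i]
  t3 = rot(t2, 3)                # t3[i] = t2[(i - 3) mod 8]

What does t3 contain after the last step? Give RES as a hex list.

  t0: ed 31 54 ff 64 74 a3 fd
  t1: ed fd 31 a3 54 74 ff 64
  t2: ed fd 31 a3 54 74 a3 fd
  t3: 74 a3 fd ed fd 31 a3 54

RES = [0x74, 0xa3, 0xfd, 0xed, 0xfd, 0x31, 0xa3, 0x54]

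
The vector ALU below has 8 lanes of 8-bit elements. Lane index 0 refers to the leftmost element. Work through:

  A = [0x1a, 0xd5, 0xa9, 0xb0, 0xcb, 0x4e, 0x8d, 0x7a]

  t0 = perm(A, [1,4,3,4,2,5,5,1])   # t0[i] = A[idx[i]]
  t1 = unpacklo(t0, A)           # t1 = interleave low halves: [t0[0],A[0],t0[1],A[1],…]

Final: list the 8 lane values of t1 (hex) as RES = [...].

t0 = [0xd5, 0xcb, 0xb0, 0xcb, 0xa9, 0x4e, 0x4e, 0xd5]
t1 = [0xd5, 0x1a, 0xcb, 0xd5, 0xb0, 0xa9, 0xcb, 0xb0]

RES = [ 0xd5  0x1a  0xcb  0xd5  0xb0  0xa9  0xcb  0xb0 ]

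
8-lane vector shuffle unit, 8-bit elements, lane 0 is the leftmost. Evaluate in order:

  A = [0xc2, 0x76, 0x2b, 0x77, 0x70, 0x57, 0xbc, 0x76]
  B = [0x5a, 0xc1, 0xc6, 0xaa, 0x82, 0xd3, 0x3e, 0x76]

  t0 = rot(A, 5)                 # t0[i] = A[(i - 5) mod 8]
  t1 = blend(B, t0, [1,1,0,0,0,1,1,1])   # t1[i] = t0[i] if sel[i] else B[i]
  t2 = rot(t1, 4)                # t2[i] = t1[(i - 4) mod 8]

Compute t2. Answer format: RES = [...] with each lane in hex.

RES = [0x82, 0xc2, 0x76, 0x2b, 0x77, 0x70, 0xc6, 0xaa]

→ t0 |77|70|57|bc|76|c2|76|2b|
→ t1 |77|70|c6|aa|82|c2|76|2b|
→ t2 |82|c2|76|2b|77|70|c6|aa|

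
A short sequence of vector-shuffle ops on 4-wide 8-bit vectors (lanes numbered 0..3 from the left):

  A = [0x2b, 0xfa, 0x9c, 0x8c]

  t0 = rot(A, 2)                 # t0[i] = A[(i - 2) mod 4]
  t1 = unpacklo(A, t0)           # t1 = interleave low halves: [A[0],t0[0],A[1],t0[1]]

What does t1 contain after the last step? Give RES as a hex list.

RES = [ 0x2b  0x9c  0xfa  0x8c ]

  t0: 9c 8c 2b fa
  t1: 2b 9c fa 8c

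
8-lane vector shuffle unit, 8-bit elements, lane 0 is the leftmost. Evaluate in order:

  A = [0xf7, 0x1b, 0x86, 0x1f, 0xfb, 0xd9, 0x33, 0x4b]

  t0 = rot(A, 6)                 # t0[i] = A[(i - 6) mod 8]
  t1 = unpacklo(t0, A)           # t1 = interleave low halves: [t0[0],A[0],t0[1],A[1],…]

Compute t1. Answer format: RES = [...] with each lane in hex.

t0 = [0x86, 0x1f, 0xfb, 0xd9, 0x33, 0x4b, 0xf7, 0x1b]
t1 = [0x86, 0xf7, 0x1f, 0x1b, 0xfb, 0x86, 0xd9, 0x1f]

RES = [ 0x86  0xf7  0x1f  0x1b  0xfb  0x86  0xd9  0x1f ]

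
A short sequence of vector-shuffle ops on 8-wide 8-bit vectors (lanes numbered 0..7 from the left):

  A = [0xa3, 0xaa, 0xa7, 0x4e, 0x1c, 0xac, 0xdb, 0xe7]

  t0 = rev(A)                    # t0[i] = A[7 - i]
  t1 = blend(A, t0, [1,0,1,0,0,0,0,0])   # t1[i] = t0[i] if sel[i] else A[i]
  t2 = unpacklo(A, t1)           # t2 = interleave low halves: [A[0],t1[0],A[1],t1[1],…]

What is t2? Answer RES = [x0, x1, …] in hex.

t0 = [0xe7, 0xdb, 0xac, 0x1c, 0x4e, 0xa7, 0xaa, 0xa3]
t1 = [0xe7, 0xaa, 0xac, 0x4e, 0x1c, 0xac, 0xdb, 0xe7]
t2 = [0xa3, 0xe7, 0xaa, 0xaa, 0xa7, 0xac, 0x4e, 0x4e]

RES = [0xa3, 0xe7, 0xaa, 0xaa, 0xa7, 0xac, 0x4e, 0x4e]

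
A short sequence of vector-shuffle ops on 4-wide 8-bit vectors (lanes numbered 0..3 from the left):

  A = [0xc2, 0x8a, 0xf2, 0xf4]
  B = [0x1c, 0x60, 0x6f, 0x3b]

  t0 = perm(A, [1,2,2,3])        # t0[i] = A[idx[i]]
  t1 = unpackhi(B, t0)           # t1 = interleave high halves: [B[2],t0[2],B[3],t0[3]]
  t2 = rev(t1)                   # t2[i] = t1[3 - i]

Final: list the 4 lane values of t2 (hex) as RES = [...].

  t0: 8a f2 f2 f4
  t1: 6f f2 3b f4
  t2: f4 3b f2 6f

RES = [0xf4, 0x3b, 0xf2, 0x6f]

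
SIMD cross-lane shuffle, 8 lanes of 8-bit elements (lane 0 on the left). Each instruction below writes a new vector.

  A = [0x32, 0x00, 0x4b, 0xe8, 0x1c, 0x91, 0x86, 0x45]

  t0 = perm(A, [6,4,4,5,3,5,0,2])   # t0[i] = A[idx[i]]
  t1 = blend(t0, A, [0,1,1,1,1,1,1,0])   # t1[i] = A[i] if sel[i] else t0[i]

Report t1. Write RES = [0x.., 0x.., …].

RES = [0x86, 0x00, 0x4b, 0xe8, 0x1c, 0x91, 0x86, 0x4b]

  t0: 86 1c 1c 91 e8 91 32 4b
  t1: 86 00 4b e8 1c 91 86 4b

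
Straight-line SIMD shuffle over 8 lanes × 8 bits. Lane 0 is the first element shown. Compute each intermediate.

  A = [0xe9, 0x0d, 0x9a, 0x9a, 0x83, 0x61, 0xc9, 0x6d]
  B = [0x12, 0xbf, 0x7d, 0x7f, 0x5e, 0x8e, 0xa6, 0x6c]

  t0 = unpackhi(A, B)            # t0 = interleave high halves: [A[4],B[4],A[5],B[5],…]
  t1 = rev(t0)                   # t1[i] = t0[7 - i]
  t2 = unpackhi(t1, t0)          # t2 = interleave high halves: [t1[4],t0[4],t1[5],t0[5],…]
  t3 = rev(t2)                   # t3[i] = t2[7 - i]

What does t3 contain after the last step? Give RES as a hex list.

→ t0 |83|5e|61|8e|c9|a6|6d|6c|
→ t1 |6c|6d|a6|c9|8e|61|5e|83|
→ t2 |8e|c9|61|a6|5e|6d|83|6c|
→ t3 |6c|83|6d|5e|a6|61|c9|8e|

RES = [ 0x6c  0x83  0x6d  0x5e  0xa6  0x61  0xc9  0x8e ]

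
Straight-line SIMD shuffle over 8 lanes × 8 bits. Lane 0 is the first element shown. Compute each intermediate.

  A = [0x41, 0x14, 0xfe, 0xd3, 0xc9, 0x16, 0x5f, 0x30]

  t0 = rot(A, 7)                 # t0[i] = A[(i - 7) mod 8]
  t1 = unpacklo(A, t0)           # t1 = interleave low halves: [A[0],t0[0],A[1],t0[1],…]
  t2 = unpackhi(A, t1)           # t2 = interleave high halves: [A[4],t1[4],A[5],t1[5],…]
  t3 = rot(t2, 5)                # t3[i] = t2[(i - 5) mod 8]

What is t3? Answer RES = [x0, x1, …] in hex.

→ t0 |14|fe|d3|c9|16|5f|30|41|
→ t1 |41|14|14|fe|fe|d3|d3|c9|
→ t2 |c9|fe|16|d3|5f|d3|30|c9|
→ t3 |d3|5f|d3|30|c9|c9|fe|16|

RES = [ 0xd3  0x5f  0xd3  0x30  0xc9  0xc9  0xfe  0x16 ]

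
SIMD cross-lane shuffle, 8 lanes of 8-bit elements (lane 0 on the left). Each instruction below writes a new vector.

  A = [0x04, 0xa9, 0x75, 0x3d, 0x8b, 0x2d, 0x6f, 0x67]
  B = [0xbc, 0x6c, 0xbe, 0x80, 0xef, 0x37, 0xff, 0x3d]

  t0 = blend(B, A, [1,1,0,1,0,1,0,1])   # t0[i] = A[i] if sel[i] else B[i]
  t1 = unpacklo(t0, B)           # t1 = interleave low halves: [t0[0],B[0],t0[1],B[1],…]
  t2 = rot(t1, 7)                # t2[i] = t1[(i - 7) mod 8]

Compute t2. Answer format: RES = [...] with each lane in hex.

RES = [0xbc, 0xa9, 0x6c, 0xbe, 0xbe, 0x3d, 0x80, 0x04]

t0 = [0x04, 0xa9, 0xbe, 0x3d, 0xef, 0x2d, 0xff, 0x67]
t1 = [0x04, 0xbc, 0xa9, 0x6c, 0xbe, 0xbe, 0x3d, 0x80]
t2 = [0xbc, 0xa9, 0x6c, 0xbe, 0xbe, 0x3d, 0x80, 0x04]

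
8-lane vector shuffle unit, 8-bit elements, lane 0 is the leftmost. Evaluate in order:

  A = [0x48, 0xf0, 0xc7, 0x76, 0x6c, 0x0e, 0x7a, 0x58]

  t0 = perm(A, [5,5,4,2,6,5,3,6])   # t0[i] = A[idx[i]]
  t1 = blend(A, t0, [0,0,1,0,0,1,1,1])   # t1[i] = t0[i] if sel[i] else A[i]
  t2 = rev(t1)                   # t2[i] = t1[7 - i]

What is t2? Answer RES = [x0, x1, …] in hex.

t0 = [0x0e, 0x0e, 0x6c, 0xc7, 0x7a, 0x0e, 0x76, 0x7a]
t1 = [0x48, 0xf0, 0x6c, 0x76, 0x6c, 0x0e, 0x76, 0x7a]
t2 = [0x7a, 0x76, 0x0e, 0x6c, 0x76, 0x6c, 0xf0, 0x48]

RES = [0x7a, 0x76, 0x0e, 0x6c, 0x76, 0x6c, 0xf0, 0x48]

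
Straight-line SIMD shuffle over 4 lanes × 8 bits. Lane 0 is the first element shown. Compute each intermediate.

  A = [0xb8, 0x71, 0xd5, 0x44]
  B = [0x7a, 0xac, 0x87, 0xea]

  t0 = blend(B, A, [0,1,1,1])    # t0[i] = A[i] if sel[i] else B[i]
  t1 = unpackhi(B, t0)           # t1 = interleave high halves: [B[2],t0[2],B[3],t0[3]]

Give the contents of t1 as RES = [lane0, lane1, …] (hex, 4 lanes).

RES = [0x87, 0xd5, 0xea, 0x44]

  t0: 7a 71 d5 44
  t1: 87 d5 ea 44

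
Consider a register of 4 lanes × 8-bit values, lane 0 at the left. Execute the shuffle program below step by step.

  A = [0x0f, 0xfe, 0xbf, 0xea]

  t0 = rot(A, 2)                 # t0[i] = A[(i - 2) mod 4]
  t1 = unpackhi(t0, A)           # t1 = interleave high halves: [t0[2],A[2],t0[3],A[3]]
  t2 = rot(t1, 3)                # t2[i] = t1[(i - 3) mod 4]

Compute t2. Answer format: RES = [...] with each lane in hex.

RES = [ 0xbf  0xfe  0xea  0x0f ]

→ t0 |bf|ea|0f|fe|
→ t1 |0f|bf|fe|ea|
→ t2 |bf|fe|ea|0f|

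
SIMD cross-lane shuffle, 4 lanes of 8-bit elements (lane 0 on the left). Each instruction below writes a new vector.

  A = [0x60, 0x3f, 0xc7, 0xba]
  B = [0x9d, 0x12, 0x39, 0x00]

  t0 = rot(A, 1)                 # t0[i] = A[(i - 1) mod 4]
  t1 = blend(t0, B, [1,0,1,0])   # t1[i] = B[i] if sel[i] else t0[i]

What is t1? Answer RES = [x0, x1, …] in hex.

RES = [ 0x9d  0x60  0x39  0xc7 ]

→ t0 |ba|60|3f|c7|
→ t1 |9d|60|39|c7|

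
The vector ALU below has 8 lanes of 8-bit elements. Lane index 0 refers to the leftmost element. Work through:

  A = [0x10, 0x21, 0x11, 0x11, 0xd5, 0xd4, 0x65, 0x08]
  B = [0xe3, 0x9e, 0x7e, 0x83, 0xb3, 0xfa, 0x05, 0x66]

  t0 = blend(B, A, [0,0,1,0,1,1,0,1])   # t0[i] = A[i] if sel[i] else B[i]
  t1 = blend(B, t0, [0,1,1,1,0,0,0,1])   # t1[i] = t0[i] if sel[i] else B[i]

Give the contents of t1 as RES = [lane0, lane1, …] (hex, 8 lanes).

RES = [0xe3, 0x9e, 0x11, 0x83, 0xb3, 0xfa, 0x05, 0x08]

→ t0 |e3|9e|11|83|d5|d4|05|08|
→ t1 |e3|9e|11|83|b3|fa|05|08|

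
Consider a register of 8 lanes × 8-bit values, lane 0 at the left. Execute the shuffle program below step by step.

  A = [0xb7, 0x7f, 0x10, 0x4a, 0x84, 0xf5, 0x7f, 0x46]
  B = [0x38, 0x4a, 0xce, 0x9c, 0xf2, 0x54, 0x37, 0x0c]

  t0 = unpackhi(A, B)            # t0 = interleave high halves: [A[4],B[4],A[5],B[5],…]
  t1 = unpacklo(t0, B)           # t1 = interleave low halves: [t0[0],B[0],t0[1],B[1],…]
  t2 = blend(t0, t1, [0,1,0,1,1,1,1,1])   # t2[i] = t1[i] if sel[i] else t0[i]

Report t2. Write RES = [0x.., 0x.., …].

RES = [0x84, 0x38, 0xf5, 0x4a, 0xf5, 0xce, 0x54, 0x9c]

→ t0 |84|f2|f5|54|7f|37|46|0c|
→ t1 |84|38|f2|4a|f5|ce|54|9c|
→ t2 |84|38|f5|4a|f5|ce|54|9c|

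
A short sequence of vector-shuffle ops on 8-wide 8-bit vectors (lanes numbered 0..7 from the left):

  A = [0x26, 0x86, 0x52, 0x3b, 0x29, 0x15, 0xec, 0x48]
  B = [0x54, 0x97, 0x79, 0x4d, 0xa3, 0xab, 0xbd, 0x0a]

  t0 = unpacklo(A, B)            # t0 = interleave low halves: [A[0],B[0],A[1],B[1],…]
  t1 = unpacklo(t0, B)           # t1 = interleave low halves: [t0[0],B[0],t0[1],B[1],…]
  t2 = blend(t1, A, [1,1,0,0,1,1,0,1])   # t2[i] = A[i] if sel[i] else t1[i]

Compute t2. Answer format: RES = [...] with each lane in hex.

→ t0 |26|54|86|97|52|79|3b|4d|
→ t1 |26|54|54|97|86|79|97|4d|
→ t2 |26|86|54|97|29|15|97|48|

RES = [0x26, 0x86, 0x54, 0x97, 0x29, 0x15, 0x97, 0x48]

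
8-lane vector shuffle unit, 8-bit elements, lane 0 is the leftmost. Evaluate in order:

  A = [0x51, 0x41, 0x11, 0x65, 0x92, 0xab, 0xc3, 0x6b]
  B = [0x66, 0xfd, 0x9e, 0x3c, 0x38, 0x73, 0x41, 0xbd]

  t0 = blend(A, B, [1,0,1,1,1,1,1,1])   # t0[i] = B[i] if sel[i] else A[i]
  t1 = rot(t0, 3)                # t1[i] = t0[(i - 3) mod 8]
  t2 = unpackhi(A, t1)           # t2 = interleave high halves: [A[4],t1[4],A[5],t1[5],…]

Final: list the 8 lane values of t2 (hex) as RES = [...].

→ t0 |66|41|9e|3c|38|73|41|bd|
→ t1 |73|41|bd|66|41|9e|3c|38|
→ t2 |92|41|ab|9e|c3|3c|6b|38|

RES = [0x92, 0x41, 0xab, 0x9e, 0xc3, 0x3c, 0x6b, 0x38]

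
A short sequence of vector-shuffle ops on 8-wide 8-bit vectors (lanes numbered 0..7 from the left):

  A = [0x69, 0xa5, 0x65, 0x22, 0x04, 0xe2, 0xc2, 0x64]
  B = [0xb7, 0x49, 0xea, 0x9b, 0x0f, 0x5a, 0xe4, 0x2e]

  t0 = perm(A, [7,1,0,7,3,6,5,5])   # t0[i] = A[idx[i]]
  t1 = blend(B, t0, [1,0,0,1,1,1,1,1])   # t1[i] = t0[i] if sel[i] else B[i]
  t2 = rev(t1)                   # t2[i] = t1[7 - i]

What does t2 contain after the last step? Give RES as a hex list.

→ t0 |64|a5|69|64|22|c2|e2|e2|
→ t1 |64|49|ea|64|22|c2|e2|e2|
→ t2 |e2|e2|c2|22|64|ea|49|64|

RES = [ 0xe2  0xe2  0xc2  0x22  0x64  0xea  0x49  0x64 ]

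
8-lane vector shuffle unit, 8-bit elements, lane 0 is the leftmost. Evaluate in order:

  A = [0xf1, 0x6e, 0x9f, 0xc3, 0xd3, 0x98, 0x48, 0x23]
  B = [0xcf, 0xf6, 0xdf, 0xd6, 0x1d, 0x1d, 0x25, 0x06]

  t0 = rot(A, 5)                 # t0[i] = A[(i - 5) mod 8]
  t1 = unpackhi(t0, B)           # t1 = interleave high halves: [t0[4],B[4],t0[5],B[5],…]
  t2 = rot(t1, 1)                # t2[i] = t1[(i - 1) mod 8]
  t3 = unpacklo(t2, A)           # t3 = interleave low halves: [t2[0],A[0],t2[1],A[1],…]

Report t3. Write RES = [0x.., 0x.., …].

RES = [ 0x06  0xf1  0x23  0x6e  0x1d  0x9f  0xf1  0xc3 ]

→ t0 |c3|d3|98|48|23|f1|6e|9f|
→ t1 |23|1d|f1|1d|6e|25|9f|06|
→ t2 |06|23|1d|f1|1d|6e|25|9f|
→ t3 |06|f1|23|6e|1d|9f|f1|c3|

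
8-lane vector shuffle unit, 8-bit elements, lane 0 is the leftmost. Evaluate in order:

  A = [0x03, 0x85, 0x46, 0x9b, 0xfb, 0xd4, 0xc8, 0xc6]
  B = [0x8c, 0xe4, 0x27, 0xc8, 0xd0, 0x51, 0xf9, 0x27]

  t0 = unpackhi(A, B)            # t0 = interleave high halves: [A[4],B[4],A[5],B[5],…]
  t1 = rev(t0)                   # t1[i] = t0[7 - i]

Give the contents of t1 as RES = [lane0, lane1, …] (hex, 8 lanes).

RES = [0x27, 0xc6, 0xf9, 0xc8, 0x51, 0xd4, 0xd0, 0xfb]

→ t0 |fb|d0|d4|51|c8|f9|c6|27|
→ t1 |27|c6|f9|c8|51|d4|d0|fb|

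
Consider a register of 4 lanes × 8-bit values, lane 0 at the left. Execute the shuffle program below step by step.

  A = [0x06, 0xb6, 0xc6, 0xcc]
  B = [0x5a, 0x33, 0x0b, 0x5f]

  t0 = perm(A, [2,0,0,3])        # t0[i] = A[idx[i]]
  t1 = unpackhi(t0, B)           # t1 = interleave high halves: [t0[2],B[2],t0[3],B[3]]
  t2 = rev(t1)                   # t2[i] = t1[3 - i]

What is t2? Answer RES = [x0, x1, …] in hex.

RES = [0x5f, 0xcc, 0x0b, 0x06]

→ t0 |c6|06|06|cc|
→ t1 |06|0b|cc|5f|
→ t2 |5f|cc|0b|06|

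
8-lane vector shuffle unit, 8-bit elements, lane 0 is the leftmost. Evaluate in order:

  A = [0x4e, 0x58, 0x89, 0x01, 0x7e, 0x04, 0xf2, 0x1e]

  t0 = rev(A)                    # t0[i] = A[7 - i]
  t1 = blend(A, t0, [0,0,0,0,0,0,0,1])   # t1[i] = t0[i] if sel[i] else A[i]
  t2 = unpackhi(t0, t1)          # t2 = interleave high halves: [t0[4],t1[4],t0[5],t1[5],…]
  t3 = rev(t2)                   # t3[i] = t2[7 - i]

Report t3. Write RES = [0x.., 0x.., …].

t0 = [0x1e, 0xf2, 0x04, 0x7e, 0x01, 0x89, 0x58, 0x4e]
t1 = [0x4e, 0x58, 0x89, 0x01, 0x7e, 0x04, 0xf2, 0x4e]
t2 = [0x01, 0x7e, 0x89, 0x04, 0x58, 0xf2, 0x4e, 0x4e]
t3 = [0x4e, 0x4e, 0xf2, 0x58, 0x04, 0x89, 0x7e, 0x01]

RES = [ 0x4e  0x4e  0xf2  0x58  0x04  0x89  0x7e  0x01 ]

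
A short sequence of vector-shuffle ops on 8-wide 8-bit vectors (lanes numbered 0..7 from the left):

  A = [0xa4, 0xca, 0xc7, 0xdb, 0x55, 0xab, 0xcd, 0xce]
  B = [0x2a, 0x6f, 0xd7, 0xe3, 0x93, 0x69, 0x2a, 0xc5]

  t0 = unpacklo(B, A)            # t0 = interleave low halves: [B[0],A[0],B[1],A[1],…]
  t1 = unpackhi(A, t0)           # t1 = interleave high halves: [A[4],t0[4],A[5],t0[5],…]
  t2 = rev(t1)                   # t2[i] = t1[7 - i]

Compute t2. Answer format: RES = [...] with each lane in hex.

RES = [0xdb, 0xce, 0xe3, 0xcd, 0xc7, 0xab, 0xd7, 0x55]

  t0: 2a a4 6f ca d7 c7 e3 db
  t1: 55 d7 ab c7 cd e3 ce db
  t2: db ce e3 cd c7 ab d7 55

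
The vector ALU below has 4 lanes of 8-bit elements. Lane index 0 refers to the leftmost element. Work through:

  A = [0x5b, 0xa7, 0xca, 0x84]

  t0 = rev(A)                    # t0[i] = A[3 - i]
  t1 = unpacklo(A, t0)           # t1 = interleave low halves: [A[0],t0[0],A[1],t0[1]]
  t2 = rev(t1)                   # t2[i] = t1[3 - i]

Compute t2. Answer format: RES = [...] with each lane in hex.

→ t0 |84|ca|a7|5b|
→ t1 |5b|84|a7|ca|
→ t2 |ca|a7|84|5b|

RES = [ 0xca  0xa7  0x84  0x5b ]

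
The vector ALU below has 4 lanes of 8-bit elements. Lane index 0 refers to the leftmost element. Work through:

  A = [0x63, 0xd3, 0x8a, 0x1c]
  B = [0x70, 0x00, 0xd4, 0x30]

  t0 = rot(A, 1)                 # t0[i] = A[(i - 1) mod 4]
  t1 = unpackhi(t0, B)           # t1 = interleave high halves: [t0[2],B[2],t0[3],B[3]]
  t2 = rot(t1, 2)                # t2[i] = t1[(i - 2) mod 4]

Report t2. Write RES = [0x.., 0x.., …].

RES = [0x8a, 0x30, 0xd3, 0xd4]

→ t0 |1c|63|d3|8a|
→ t1 |d3|d4|8a|30|
→ t2 |8a|30|d3|d4|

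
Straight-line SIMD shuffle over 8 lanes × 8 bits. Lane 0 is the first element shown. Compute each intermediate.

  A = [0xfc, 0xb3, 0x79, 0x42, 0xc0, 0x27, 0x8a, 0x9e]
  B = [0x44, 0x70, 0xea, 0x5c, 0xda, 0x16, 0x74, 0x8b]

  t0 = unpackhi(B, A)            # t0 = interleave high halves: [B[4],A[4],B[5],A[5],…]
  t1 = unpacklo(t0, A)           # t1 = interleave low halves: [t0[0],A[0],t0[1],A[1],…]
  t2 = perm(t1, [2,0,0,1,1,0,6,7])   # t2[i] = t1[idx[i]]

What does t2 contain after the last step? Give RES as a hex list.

  t0: da c0 16 27 74 8a 8b 9e
  t1: da fc c0 b3 16 79 27 42
  t2: c0 da da fc fc da 27 42

RES = [0xc0, 0xda, 0xda, 0xfc, 0xfc, 0xda, 0x27, 0x42]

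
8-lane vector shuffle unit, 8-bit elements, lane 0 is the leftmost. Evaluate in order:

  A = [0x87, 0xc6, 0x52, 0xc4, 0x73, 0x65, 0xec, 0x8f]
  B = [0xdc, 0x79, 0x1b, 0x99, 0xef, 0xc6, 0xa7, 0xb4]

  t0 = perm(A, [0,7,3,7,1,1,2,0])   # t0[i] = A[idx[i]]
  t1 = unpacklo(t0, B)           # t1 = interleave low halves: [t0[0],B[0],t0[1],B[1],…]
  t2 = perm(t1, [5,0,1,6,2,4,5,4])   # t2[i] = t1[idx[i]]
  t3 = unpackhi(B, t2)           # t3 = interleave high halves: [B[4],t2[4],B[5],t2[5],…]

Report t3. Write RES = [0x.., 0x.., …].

RES = [ 0xef  0x8f  0xc6  0xc4  0xa7  0x1b  0xb4  0xc4 ]

  t0: 87 8f c4 8f c6 c6 52 87
  t1: 87 dc 8f 79 c4 1b 8f 99
  t2: 1b 87 dc 8f 8f c4 1b c4
  t3: ef 8f c6 c4 a7 1b b4 c4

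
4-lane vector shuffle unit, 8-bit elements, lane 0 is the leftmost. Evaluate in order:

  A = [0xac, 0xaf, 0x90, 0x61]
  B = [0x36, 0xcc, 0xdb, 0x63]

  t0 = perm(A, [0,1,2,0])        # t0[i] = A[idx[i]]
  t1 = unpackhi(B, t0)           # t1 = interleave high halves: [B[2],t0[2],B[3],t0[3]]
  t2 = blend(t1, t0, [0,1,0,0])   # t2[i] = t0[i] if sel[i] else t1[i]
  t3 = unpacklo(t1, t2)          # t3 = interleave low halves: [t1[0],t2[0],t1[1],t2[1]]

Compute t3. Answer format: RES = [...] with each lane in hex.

  t0: ac af 90 ac
  t1: db 90 63 ac
  t2: db af 63 ac
  t3: db db 90 af

RES = [0xdb, 0xdb, 0x90, 0xaf]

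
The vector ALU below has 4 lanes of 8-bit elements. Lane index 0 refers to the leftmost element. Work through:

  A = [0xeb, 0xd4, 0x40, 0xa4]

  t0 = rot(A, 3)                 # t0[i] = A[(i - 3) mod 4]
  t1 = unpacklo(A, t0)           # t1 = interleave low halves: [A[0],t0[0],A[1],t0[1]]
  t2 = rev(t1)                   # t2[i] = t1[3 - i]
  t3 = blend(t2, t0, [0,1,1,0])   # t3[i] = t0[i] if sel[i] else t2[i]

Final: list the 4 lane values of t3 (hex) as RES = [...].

  t0: d4 40 a4 eb
  t1: eb d4 d4 40
  t2: 40 d4 d4 eb
  t3: 40 40 a4 eb

RES = [0x40, 0x40, 0xa4, 0xeb]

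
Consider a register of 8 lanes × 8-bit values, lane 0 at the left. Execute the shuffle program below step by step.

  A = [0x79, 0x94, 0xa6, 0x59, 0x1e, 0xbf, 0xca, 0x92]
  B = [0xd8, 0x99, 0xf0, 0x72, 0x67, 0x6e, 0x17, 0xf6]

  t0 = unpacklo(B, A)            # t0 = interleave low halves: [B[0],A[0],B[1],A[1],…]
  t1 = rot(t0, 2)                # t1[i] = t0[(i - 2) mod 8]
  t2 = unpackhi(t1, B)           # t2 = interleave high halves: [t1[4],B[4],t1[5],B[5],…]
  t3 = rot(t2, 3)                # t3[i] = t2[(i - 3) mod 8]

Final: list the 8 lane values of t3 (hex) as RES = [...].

RES = [ 0x17  0xa6  0xf6  0x99  0x67  0x94  0x6e  0xf0 ]

  t0: d8 79 99 94 f0 a6 72 59
  t1: 72 59 d8 79 99 94 f0 a6
  t2: 99 67 94 6e f0 17 a6 f6
  t3: 17 a6 f6 99 67 94 6e f0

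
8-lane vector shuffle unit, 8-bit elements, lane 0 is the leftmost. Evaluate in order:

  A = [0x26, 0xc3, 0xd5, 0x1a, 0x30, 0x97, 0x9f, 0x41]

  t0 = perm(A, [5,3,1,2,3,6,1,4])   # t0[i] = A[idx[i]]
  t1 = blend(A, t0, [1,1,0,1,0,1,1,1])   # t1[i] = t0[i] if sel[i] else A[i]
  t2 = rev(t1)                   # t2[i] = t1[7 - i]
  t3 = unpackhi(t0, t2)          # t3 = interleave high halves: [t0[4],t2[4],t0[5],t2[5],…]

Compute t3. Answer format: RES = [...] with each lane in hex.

RES = [ 0x1a  0xd5  0x9f  0xd5  0xc3  0x1a  0x30  0x97 ]

→ t0 |97|1a|c3|d5|1a|9f|c3|30|
→ t1 |97|1a|d5|d5|30|9f|c3|30|
→ t2 |30|c3|9f|30|d5|d5|1a|97|
→ t3 |1a|d5|9f|d5|c3|1a|30|97|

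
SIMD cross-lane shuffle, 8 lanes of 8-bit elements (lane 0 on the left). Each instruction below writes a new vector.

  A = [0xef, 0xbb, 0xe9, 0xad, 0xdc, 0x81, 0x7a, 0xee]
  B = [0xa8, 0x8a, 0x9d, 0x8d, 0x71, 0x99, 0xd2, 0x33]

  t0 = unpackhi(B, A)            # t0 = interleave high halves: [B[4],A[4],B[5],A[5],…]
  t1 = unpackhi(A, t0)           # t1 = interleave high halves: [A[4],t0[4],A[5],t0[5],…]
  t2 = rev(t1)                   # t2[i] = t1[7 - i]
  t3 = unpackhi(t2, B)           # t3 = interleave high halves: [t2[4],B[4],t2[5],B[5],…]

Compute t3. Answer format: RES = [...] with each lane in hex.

RES = [0x7a, 0x71, 0x81, 0x99, 0xd2, 0xd2, 0xdc, 0x33]

  t0: 71 dc 99 81 d2 7a 33 ee
  t1: dc d2 81 7a 7a 33 ee ee
  t2: ee ee 33 7a 7a 81 d2 dc
  t3: 7a 71 81 99 d2 d2 dc 33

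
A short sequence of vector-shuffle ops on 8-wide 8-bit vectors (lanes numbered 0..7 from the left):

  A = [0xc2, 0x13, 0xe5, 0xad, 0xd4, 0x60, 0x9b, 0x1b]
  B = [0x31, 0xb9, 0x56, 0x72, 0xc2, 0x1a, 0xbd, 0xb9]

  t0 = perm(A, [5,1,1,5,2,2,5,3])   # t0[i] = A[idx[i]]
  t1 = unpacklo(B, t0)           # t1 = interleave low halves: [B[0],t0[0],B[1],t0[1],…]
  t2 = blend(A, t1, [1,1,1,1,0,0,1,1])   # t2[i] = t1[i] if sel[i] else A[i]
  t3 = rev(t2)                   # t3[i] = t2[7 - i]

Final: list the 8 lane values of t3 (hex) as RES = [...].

t0 = [0x60, 0x13, 0x13, 0x60, 0xe5, 0xe5, 0x60, 0xad]
t1 = [0x31, 0x60, 0xb9, 0x13, 0x56, 0x13, 0x72, 0x60]
t2 = [0x31, 0x60, 0xb9, 0x13, 0xd4, 0x60, 0x72, 0x60]
t3 = [0x60, 0x72, 0x60, 0xd4, 0x13, 0xb9, 0x60, 0x31]

RES = [ 0x60  0x72  0x60  0xd4  0x13  0xb9  0x60  0x31 ]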